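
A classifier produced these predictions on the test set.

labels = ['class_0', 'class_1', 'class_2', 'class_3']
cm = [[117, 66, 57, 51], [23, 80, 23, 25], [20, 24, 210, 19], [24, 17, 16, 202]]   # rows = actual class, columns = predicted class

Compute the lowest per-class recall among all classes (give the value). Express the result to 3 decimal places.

Per-class recall (TP/(TP+FN)):
  class_0: TP=117, FN=66+57+51=174 → 117/291 = 0.4021
  class_1: TP=80, FN=23+23+25=71 → 80/151 = 0.5298
  class_2: TP=210, FN=20+24+19=63 → 210/273 = 0.7692
  class_3: TP=202, FN=24+17+16=57 → 202/259 = 0.7799
Lowest is class 'class_0' with recall = 0.402.

0.402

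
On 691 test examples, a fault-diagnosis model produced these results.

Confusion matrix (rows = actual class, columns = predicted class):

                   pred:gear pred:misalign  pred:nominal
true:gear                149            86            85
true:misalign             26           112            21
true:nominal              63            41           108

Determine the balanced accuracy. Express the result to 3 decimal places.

0.560

Balanced accuracy = mean of per-class recall.
  gear: recall = 149/320 = 0.4656
  misalign: recall = 112/159 = 0.7044
  nominal: recall = 108/212 = 0.5094
Mean = (0.4656 + 0.7044 + 0.5094) / 3 = 0.560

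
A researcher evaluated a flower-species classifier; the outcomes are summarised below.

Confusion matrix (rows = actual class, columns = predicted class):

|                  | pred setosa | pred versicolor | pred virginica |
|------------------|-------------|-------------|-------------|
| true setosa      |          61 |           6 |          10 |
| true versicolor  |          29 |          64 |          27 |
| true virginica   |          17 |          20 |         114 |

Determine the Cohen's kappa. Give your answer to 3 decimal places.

Observed agreement pₒ = trace/N = 239/348 = 0.6868
Expected agreement pₑ = Σ (rowᵢ·colᵢ)/N² = (77·107 + 120·90 + 151·151)/348² = 0.3455
κ = (pₒ − pₑ)/(1 − pₑ) = (0.6868 − 0.3455)/(1 − 0.3455) = 0.521

0.521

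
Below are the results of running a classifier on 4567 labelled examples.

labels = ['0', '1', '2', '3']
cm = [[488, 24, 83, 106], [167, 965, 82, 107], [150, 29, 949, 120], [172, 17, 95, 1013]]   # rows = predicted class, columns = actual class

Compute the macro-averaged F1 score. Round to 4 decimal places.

0.7350

Per-class F1 score (2·TP/(2·TP+FP+FN)):
  0: TP=488, FP=24+83+106=213, FN=167+150+172=489 → 976/1678 = 0.58164
  1: TP=965, FP=167+82+107=356, FN=24+29+17=70 → 1930/2356 = 0.81919
  2: TP=949, FP=150+29+120=299, FN=83+82+95=260 → 1898/2457 = 0.77249
  3: TP=1013, FP=172+17+95=284, FN=106+107+120=333 → 2026/2643 = 0.76655
Macro-F1 score = mean = (0.58164 + 0.81919 + 0.77249 + 0.76655) / 4 = 0.7350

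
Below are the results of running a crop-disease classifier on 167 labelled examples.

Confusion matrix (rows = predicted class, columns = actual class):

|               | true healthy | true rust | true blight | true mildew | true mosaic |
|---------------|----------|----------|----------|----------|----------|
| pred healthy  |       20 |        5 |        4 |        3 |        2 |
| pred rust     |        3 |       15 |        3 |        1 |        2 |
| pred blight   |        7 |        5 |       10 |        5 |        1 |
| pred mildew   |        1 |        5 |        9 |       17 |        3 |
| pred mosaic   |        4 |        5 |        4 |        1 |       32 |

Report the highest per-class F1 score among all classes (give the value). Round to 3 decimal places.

0.744

Per-class F1 score (2·TP/(2·TP+FP+FN)):
  healthy: TP=20, FP=5+4+3+2=14, FN=3+7+1+4=15 → 40/69 = 0.5797
  rust: TP=15, FP=3+3+1+2=9, FN=5+5+5+5=20 → 30/59 = 0.5085
  blight: TP=10, FP=7+5+5+1=18, FN=4+3+9+4=20 → 20/58 = 0.3448
  mildew: TP=17, FP=1+5+9+3=18, FN=3+1+5+1=10 → 34/62 = 0.5484
  mosaic: TP=32, FP=4+5+4+1=14, FN=2+2+1+3=8 → 64/86 = 0.7442
Highest is class 'mosaic' with F1 score = 0.744.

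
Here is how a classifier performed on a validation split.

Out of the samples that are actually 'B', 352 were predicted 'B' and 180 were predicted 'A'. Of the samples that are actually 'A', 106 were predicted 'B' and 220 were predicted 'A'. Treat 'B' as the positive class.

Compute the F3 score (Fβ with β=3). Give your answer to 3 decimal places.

0.671

Fβ = (1+β²)·TP / ((1+β²)·TP + β²·FN + FP), with β²=9
= 10·352 / (10·352 + 9·180 + 106) = 0.671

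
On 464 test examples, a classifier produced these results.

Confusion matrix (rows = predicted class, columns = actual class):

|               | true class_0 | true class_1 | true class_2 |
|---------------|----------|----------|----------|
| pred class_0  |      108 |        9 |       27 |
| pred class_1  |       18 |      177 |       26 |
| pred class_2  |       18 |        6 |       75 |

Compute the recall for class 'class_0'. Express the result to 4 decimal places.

recall = TP/(TP+FN).
class_0: TP=108, FN=18+18=36 → 108/144 = 0.75000

0.7500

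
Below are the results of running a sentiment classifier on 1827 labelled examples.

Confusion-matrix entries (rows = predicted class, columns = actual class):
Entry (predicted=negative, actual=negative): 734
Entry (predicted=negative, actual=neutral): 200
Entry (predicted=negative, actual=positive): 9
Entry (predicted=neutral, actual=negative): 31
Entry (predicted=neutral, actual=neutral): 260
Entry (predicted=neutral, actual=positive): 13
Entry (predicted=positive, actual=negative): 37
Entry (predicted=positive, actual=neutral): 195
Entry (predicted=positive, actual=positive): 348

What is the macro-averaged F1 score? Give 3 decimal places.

Per-class F1 score (2·TP/(2·TP+FP+FN)):
  negative: TP=734, FP=200+9=209, FN=31+37=68 → 1468/1745 = 0.8413
  neutral: TP=260, FP=31+13=44, FN=200+195=395 → 520/959 = 0.5422
  positive: TP=348, FP=37+195=232, FN=9+13=22 → 696/950 = 0.7326
Macro-F1 score = mean = (0.8413 + 0.5422 + 0.7326) / 3 = 0.705

0.705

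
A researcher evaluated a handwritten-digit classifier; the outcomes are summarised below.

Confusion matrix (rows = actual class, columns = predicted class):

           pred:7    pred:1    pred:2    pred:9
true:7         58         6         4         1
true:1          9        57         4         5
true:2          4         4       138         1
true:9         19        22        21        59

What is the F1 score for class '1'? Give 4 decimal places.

0.6951

F1 score = 2·TP/(2·TP+FP+FN).
1: TP=57, FP=6+4+22=32, FN=9+4+5=18 → 114/164 = 0.69512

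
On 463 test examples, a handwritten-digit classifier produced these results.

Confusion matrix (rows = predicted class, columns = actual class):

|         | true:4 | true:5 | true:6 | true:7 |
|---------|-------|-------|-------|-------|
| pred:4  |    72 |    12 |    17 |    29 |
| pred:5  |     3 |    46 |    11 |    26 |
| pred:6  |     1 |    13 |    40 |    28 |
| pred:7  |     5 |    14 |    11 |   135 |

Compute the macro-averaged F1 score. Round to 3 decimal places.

0.606

Per-class F1 score (2·TP/(2·TP+FP+FN)):
  4: TP=72, FP=12+17+29=58, FN=3+1+5=9 → 144/211 = 0.6825
  5: TP=46, FP=3+11+26=40, FN=12+13+14=39 → 92/171 = 0.5380
  6: TP=40, FP=1+13+28=42, FN=17+11+11=39 → 80/161 = 0.4969
  7: TP=135, FP=5+14+11=30, FN=29+26+28=83 → 270/383 = 0.7050
Macro-F1 score = mean = (0.6825 + 0.5380 + 0.4969 + 0.7050) / 4 = 0.606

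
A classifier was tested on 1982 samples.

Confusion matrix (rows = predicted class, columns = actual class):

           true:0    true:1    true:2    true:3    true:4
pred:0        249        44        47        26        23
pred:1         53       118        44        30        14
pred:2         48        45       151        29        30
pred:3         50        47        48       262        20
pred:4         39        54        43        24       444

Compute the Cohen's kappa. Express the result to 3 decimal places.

0.515

Observed agreement pₒ = trace/N = 1224/1982 = 0.6176
Expected agreement pₑ = Σ (rowᵢ·colᵢ)/N² = (439·389 + 308·259 + 333·303 + 371·427 + 531·604)/1982² = 0.2114
κ = (pₒ − pₑ)/(1 − pₑ) = (0.6176 − 0.2114)/(1 − 0.2114) = 0.515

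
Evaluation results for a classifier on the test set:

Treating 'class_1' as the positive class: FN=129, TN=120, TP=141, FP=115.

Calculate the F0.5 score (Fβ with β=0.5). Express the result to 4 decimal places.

0.5448

Fβ = (1+β²)·TP / ((1+β²)·TP + β²·FN + FP), with β²=1/4
= 1.25·141 / (1.25·141 + 0.25·129 + 115) = 0.5448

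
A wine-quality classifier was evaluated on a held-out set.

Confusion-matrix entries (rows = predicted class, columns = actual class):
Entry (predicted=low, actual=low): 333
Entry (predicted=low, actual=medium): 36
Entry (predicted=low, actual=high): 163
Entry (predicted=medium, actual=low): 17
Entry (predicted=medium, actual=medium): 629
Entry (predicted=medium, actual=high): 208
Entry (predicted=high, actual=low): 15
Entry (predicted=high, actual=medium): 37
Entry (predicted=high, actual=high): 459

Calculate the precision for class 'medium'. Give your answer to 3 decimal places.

0.737

One-vs-rest for 'medium': TP = diagonal; FP = other classes predicted 'medium'; FN = 'medium' predicted as other.
precision = TP/(TP+FP).
medium: TP=629, FP=17+208=225 → 629/854 = 0.7365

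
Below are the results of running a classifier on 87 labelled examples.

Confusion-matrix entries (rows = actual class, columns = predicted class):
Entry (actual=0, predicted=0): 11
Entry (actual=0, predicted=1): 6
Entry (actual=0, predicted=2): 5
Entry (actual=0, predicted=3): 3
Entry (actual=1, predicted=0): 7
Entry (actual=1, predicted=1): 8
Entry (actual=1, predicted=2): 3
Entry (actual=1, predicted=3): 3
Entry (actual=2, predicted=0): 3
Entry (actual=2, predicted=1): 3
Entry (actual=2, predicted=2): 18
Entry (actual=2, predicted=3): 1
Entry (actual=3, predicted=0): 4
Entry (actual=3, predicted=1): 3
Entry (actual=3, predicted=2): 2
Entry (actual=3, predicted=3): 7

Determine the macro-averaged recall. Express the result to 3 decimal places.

Per-class recall (TP/(TP+FN)):
  0: TP=11, FN=6+5+3=14 → 11/25 = 0.4400
  1: TP=8, FN=7+3+3=13 → 8/21 = 0.3810
  2: TP=18, FN=3+3+1=7 → 18/25 = 0.7200
  3: TP=7, FN=4+3+2=9 → 7/16 = 0.4375
Macro-recall = mean = (0.4400 + 0.3810 + 0.7200 + 0.4375) / 4 = 0.495

0.495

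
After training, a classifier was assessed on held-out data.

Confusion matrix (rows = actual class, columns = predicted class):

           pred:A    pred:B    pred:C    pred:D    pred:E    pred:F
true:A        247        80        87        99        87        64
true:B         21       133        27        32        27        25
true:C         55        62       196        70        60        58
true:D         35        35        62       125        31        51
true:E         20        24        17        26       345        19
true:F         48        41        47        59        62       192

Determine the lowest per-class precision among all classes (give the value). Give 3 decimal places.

Per-class precision (TP/(TP+FP)):
  A: TP=247, FP=21+55+35+20+48=179 → 247/426 = 0.5798
  B: TP=133, FP=80+62+35+24+41=242 → 133/375 = 0.3547
  C: TP=196, FP=87+27+62+17+47=240 → 196/436 = 0.4495
  D: TP=125, FP=99+32+70+26+59=286 → 125/411 = 0.3041
  E: TP=345, FP=87+27+60+31+62=267 → 345/612 = 0.5637
  F: TP=192, FP=64+25+58+51+19=217 → 192/409 = 0.4694
Lowest is class 'D' with precision = 0.304.

0.304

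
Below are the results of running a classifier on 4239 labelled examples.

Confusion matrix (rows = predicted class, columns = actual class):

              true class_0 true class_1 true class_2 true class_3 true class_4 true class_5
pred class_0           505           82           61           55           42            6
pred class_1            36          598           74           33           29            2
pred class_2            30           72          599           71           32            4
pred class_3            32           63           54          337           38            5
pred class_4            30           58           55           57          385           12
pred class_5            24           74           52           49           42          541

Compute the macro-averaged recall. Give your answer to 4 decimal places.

Per-class recall (TP/(TP+FN)):
  class_0: TP=505, FN=36+30+32+30+24=152 → 505/657 = 0.76865
  class_1: TP=598, FN=82+72+63+58+74=349 → 598/947 = 0.63147
  class_2: TP=599, FN=61+74+54+55+52=296 → 599/895 = 0.66927
  class_3: TP=337, FN=55+33+71+57+49=265 → 337/602 = 0.55980
  class_4: TP=385, FN=42+29+32+38+42=183 → 385/568 = 0.67782
  class_5: TP=541, FN=6+2+4+5+12=29 → 541/570 = 0.94912
Macro-recall = mean = (0.76865 + 0.63147 + 0.66927 + 0.55980 + 0.67782 + 0.94912) / 6 = 0.7094

0.7094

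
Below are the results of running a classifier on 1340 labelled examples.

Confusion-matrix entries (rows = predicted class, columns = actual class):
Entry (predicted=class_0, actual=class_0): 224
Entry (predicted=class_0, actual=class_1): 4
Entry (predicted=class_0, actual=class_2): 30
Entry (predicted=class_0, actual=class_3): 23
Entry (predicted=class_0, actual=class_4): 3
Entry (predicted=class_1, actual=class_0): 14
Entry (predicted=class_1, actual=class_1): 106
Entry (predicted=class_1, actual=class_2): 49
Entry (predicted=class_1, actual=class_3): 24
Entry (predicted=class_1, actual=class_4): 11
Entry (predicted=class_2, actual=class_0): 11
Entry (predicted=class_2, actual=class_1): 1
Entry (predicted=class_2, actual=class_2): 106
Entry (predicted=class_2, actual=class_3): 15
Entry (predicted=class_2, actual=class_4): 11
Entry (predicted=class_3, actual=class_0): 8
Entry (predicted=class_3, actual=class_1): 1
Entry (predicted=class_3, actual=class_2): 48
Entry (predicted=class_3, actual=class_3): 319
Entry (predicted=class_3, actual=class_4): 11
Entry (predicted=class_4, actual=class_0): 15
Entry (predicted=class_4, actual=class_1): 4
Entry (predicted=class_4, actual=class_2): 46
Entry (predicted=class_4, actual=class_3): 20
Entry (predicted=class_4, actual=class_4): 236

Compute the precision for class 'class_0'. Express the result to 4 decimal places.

Take TP from the diagonal, FP from the rest of the 'class_0' prediction marginal, FN from the rest of the 'class_0' actual marginal.
precision = TP/(TP+FP).
class_0: TP=224, FP=4+30+23+3=60 → 224/284 = 0.78873

0.7887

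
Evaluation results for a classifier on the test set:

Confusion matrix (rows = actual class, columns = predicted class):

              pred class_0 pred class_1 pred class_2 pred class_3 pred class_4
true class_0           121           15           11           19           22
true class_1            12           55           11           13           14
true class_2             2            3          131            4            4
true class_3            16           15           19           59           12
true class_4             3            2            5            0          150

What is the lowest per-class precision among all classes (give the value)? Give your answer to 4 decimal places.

Per-class precision (TP/(TP+FP)):
  class_0: TP=121, FP=12+2+16+3=33 → 121/154 = 0.78571
  class_1: TP=55, FP=15+3+15+2=35 → 55/90 = 0.61111
  class_2: TP=131, FP=11+11+19+5=46 → 131/177 = 0.74011
  class_3: TP=59, FP=19+13+4+0=36 → 59/95 = 0.62105
  class_4: TP=150, FP=22+14+4+12=52 → 150/202 = 0.74257
Lowest is class 'class_1' with precision = 0.6111.

0.6111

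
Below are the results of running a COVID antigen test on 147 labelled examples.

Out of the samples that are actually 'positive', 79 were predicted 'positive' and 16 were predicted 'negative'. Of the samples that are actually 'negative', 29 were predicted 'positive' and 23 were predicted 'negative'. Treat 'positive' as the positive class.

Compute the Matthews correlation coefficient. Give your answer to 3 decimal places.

0.297

MCC = (TP·TN − FP·FN) / √((TP+FP)(TP+FN)(TN+FP)(TN+FN))
Numerator = 79·23 − 29·16 = 1353
Denominator = √(108·95·52·39) = √20807280 = 4561.4998
MCC = 1353 / 4561.4998 = 0.297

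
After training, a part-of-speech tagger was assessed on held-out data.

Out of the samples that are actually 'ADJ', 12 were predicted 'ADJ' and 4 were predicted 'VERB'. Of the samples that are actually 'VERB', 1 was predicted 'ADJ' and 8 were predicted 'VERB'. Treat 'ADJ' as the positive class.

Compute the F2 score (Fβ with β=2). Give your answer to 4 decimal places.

Fβ = (1+β²)·TP / ((1+β²)·TP + β²·FN + FP), with β²=4
= 5·12 / (5·12 + 4·4 + 1) = 0.7792

0.7792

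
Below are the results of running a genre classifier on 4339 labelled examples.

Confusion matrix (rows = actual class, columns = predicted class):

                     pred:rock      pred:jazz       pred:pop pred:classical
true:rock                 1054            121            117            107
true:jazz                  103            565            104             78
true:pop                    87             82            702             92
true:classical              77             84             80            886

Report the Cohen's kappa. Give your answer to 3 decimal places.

0.649

Observed agreement pₒ = trace/N = 3207/4339 = 0.7391
Expected agreement pₑ = Σ (rowᵢ·colᵢ)/N² = (1399·1321 + 850·852 + 963·1003 + 1127·1163)/4339² = 0.2575
κ = (pₒ − pₑ)/(1 − pₑ) = (0.7391 − 0.2575)/(1 − 0.2575) = 0.649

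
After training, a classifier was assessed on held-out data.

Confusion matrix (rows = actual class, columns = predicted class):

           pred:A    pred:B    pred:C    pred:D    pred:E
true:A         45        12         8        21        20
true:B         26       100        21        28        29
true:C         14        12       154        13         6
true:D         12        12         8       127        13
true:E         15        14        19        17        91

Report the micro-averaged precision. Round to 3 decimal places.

Micro-averaging pools counts across classes: ΣTP=517, ΣFP=320, ΣFN=320.
Micro-precision = TP/(TP+FP) on pooled counts = 0.618 (equals overall accuracy in single-label multiclass).

0.618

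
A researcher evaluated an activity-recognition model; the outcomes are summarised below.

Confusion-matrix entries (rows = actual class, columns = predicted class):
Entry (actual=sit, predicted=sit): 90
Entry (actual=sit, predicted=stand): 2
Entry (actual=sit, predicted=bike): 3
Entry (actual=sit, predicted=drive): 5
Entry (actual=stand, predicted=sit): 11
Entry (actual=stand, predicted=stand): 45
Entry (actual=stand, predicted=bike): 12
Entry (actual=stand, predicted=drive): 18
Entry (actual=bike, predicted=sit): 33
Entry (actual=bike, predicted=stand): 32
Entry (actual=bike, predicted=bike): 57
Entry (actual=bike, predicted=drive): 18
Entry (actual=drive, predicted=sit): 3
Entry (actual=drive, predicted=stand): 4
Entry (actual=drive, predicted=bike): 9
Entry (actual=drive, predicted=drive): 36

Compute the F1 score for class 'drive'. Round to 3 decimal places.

One-vs-rest for 'drive': TP = diagonal; FP = other classes predicted 'drive'; FN = 'drive' predicted as other.
F1 score = 2·TP/(2·TP+FP+FN).
drive: TP=36, FP=5+18+18=41, FN=3+4+9=16 → 72/129 = 0.5581

0.558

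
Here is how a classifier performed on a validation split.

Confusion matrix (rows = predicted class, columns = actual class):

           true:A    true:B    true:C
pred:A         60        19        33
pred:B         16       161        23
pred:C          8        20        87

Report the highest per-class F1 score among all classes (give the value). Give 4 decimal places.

0.8050

Per-class F1 score (2·TP/(2·TP+FP+FN)):
  A: TP=60, FP=19+33=52, FN=16+8=24 → 120/196 = 0.61224
  B: TP=161, FP=16+23=39, FN=19+20=39 → 322/400 = 0.80500
  C: TP=87, FP=8+20=28, FN=33+23=56 → 174/258 = 0.67442
Highest is class 'B' with F1 score = 0.8050.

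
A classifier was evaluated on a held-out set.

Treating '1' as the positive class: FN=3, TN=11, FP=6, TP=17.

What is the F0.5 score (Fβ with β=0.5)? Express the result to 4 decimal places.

Fβ = (1+β²)·TP / ((1+β²)·TP + β²·FN + FP), with β²=1/4
= 1.25·17 / (1.25·17 + 0.25·3 + 6) = 0.7589

0.7589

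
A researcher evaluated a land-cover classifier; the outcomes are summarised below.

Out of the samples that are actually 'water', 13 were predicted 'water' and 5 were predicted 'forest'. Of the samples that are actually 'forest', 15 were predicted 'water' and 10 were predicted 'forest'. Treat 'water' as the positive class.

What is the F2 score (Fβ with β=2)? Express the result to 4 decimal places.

Fβ = (1+β²)·TP / ((1+β²)·TP + β²·FN + FP), with β²=4
= 5·13 / (5·13 + 4·5 + 15) = 0.6500

0.6500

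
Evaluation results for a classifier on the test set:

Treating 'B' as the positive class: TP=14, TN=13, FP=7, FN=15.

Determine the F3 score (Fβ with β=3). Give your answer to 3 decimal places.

0.496

Fβ = (1+β²)·TP / ((1+β²)·TP + β²·FN + FP), with β²=9
= 10·14 / (10·14 + 9·15 + 7) = 0.496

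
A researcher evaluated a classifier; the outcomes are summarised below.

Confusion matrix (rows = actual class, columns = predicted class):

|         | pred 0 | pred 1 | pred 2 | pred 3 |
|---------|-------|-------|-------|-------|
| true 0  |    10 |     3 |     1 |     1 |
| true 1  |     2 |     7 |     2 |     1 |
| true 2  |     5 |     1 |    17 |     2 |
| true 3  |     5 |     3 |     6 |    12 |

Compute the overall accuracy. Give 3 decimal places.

Accuracy = trace / total = (10+7+17+12=46) / 78 = 46/78 = 0.590

0.590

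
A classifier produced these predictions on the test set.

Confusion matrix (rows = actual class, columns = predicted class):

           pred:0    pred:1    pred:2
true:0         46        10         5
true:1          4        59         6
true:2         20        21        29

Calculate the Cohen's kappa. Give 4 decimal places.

0.5060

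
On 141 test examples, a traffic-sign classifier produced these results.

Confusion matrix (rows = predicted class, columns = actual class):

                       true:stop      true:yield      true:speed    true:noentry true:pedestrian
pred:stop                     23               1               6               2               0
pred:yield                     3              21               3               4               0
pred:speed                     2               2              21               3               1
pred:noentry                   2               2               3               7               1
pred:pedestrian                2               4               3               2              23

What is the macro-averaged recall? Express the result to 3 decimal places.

0.662

Per-class recall (TP/(TP+FN)):
  stop: TP=23, FN=3+2+2+2=9 → 23/32 = 0.7188
  yield: TP=21, FN=1+2+2+4=9 → 21/30 = 0.7000
  speed: TP=21, FN=6+3+3+3=15 → 21/36 = 0.5833
  noentry: TP=7, FN=2+4+3+2=11 → 7/18 = 0.3889
  pedestrian: TP=23, FN=0+0+1+1=2 → 23/25 = 0.9200
Macro-recall = mean = (0.7188 + 0.7000 + 0.5833 + 0.3889 + 0.9200) / 5 = 0.662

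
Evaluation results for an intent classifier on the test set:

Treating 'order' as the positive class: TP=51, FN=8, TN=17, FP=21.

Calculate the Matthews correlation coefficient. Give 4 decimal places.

0.3480

MCC = (TP·TN − FP·FN) / √((TP+FP)(TP+FN)(TN+FP)(TN+FN))
Numerator = 51·17 − 21·8 = 699
Denominator = √(72·59·38·25) = √4035600 = 2008.8803
MCC = 699 / 2008.8803 = 0.3480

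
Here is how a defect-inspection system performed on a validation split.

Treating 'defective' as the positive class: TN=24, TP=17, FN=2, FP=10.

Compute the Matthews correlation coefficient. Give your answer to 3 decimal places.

0.576

MCC = (TP·TN − FP·FN) / √((TP+FP)(TP+FN)(TN+FP)(TN+FN))
Numerator = 17·24 − 10·2 = 388
Denominator = √(27·19·34·26) = √453492 = 673.4181
MCC = 388 / 673.4181 = 0.576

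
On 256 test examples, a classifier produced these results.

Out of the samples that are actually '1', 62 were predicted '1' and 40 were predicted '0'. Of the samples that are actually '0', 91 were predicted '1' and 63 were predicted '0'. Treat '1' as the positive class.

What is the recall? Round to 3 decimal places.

Recall = TP/(TP+FN) = 62/(62+40) = 62/102 = 0.608

0.608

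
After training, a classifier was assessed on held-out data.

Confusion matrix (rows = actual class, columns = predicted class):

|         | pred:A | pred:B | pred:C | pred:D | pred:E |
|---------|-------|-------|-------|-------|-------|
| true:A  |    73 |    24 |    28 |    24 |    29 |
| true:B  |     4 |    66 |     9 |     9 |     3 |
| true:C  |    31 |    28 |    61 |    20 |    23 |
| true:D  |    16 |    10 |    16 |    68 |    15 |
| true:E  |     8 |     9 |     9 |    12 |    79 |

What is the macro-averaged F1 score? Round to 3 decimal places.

Per-class F1 score (2·TP/(2·TP+FP+FN)):
  A: TP=73, FP=4+31+16+8=59, FN=24+28+24+29=105 → 146/310 = 0.4710
  B: TP=66, FP=24+28+10+9=71, FN=4+9+9+3=25 → 132/228 = 0.5789
  C: TP=61, FP=28+9+16+9=62, FN=31+28+20+23=102 → 122/286 = 0.4266
  D: TP=68, FP=24+9+20+12=65, FN=16+10+16+15=57 → 136/258 = 0.5271
  E: TP=79, FP=29+3+23+15=70, FN=8+9+9+12=38 → 158/266 = 0.5940
Macro-F1 score = mean = (0.4710 + 0.5789 + 0.4266 + 0.5271 + 0.5940) / 5 = 0.520

0.520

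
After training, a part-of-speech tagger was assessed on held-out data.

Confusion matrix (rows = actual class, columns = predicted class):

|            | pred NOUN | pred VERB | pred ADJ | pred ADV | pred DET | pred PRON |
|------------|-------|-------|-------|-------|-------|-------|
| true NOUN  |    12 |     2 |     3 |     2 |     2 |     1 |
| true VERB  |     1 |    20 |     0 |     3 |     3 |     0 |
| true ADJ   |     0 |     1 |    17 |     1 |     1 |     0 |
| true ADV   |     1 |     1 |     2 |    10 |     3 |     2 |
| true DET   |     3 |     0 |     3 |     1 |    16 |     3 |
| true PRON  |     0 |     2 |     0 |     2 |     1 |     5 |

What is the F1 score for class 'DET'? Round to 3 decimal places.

Treat 'DET' as positive and all other classes as negative.
F1 score = 2·TP/(2·TP+FP+FN).
DET: TP=16, FP=2+3+1+3+1=10, FN=3+0+3+1+3=10 → 32/52 = 0.6154

0.615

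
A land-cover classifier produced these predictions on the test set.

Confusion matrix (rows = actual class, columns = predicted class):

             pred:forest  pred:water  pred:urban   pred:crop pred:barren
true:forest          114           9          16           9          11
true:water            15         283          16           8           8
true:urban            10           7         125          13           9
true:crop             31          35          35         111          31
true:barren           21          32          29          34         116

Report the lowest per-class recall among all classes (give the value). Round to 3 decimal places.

Per-class recall (TP/(TP+FN)):
  forest: TP=114, FN=9+16+9+11=45 → 114/159 = 0.7170
  water: TP=283, FN=15+16+8+8=47 → 283/330 = 0.8576
  urban: TP=125, FN=10+7+13+9=39 → 125/164 = 0.7622
  crop: TP=111, FN=31+35+35+31=132 → 111/243 = 0.4568
  barren: TP=116, FN=21+32+29+34=116 → 116/232 = 0.5000
Lowest is class 'crop' with recall = 0.457.

0.457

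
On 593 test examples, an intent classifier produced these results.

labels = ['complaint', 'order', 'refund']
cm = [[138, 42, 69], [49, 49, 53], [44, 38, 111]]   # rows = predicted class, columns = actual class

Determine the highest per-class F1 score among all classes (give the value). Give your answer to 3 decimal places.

0.575

Per-class F1 score (2·TP/(2·TP+FP+FN)):
  complaint: TP=138, FP=42+69=111, FN=49+44=93 → 276/480 = 0.5750
  order: TP=49, FP=49+53=102, FN=42+38=80 → 98/280 = 0.3500
  refund: TP=111, FP=44+38=82, FN=69+53=122 → 222/426 = 0.5211
Highest is class 'complaint' with F1 score = 0.575.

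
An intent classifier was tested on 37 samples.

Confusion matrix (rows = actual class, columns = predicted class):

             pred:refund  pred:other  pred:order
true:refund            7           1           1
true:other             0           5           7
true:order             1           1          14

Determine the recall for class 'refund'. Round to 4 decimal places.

0.7778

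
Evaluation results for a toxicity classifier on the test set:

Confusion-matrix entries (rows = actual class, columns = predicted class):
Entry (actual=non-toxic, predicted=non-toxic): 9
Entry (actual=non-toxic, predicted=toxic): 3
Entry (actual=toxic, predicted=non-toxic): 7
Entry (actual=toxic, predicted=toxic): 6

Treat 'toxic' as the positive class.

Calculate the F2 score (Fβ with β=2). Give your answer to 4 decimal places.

0.4918

Fβ = (1+β²)·TP / ((1+β²)·TP + β²·FN + FP), with β²=4
= 5·6 / (5·6 + 4·7 + 3) = 0.4918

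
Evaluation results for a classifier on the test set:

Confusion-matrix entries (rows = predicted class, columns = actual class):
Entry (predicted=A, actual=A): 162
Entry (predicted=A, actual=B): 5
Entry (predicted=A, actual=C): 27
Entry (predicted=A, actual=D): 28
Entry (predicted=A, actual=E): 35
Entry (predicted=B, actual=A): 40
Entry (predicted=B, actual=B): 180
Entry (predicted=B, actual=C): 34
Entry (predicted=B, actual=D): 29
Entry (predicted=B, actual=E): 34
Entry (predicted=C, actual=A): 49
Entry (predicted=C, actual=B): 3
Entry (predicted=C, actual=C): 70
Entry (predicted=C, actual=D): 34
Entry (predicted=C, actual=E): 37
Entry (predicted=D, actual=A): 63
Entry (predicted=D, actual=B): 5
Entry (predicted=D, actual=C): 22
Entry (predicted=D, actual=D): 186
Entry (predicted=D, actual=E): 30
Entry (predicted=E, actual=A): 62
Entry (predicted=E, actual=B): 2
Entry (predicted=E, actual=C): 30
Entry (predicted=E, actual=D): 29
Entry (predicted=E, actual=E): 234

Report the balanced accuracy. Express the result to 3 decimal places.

Balanced accuracy = mean of per-class recall.
  A: recall = 162/376 = 0.4309
  B: recall = 180/195 = 0.9231
  C: recall = 70/183 = 0.3825
  D: recall = 186/306 = 0.6078
  E: recall = 234/370 = 0.6324
Mean = (0.4309 + 0.9231 + 0.3825 + 0.6078 + 0.6324) / 5 = 0.595

0.595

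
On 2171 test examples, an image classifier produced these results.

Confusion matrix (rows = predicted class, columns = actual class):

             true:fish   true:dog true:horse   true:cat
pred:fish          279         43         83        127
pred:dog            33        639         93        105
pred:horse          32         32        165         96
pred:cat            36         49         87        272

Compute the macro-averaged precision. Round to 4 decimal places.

0.5948

Per-class precision (TP/(TP+FP)):
  fish: TP=279, FP=43+83+127=253 → 279/532 = 0.52444
  dog: TP=639, FP=33+93+105=231 → 639/870 = 0.73448
  horse: TP=165, FP=32+32+96=160 → 165/325 = 0.50769
  cat: TP=272, FP=36+49+87=172 → 272/444 = 0.61261
Macro-precision = mean = (0.52444 + 0.73448 + 0.50769 + 0.61261) / 4 = 0.5948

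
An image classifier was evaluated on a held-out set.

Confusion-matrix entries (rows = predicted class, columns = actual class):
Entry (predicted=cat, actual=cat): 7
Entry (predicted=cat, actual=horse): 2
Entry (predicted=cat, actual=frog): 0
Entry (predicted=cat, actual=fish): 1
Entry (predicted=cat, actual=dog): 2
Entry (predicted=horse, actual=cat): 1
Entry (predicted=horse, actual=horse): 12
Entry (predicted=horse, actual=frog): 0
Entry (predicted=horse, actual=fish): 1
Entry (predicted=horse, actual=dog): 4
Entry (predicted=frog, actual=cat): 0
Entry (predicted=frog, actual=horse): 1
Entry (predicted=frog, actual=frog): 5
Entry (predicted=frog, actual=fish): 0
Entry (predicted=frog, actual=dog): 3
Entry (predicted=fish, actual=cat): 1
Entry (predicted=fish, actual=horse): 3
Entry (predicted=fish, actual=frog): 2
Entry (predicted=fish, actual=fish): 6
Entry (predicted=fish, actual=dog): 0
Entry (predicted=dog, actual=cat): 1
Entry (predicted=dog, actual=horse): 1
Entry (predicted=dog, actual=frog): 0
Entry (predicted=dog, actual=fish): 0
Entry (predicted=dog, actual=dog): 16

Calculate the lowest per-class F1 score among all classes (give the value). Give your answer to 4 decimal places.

Per-class F1 score (2·TP/(2·TP+FP+FN)):
  cat: TP=7, FP=2+0+1+2=5, FN=1+0+1+1=3 → 14/22 = 0.63636
  horse: TP=12, FP=1+0+1+4=6, FN=2+1+3+1=7 → 24/37 = 0.64865
  frog: TP=5, FP=0+1+0+3=4, FN=0+0+2+0=2 → 10/16 = 0.62500
  fish: TP=6, FP=1+3+2+0=6, FN=1+1+0+0=2 → 12/20 = 0.60000
  dog: TP=16, FP=1+1+0+0=2, FN=2+4+3+0=9 → 32/43 = 0.74419
Lowest is class 'fish' with F1 score = 0.6000.

0.6000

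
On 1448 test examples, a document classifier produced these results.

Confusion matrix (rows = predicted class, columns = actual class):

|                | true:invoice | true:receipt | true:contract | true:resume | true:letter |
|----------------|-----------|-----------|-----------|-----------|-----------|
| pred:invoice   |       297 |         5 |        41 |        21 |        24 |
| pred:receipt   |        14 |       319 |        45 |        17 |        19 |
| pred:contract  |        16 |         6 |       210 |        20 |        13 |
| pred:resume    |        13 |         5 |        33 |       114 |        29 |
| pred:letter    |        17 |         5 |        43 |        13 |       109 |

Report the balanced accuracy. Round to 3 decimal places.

Balanced accuracy = mean of per-class recall.
  invoice: recall = 297/357 = 0.8319
  receipt: recall = 319/340 = 0.9382
  contract: recall = 210/372 = 0.5645
  resume: recall = 114/185 = 0.6162
  letter: recall = 109/194 = 0.5619
Mean = (0.8319 + 0.9382 + 0.5645 + 0.6162 + 0.5619) / 5 = 0.703

0.703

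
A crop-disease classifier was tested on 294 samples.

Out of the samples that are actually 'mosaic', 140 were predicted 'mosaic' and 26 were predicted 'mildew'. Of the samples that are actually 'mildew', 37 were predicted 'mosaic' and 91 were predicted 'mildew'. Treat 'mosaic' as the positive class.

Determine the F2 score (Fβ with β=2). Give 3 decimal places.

0.832

Fβ = (1+β²)·TP / ((1+β²)·TP + β²·FN + FP), with β²=4
= 5·140 / (5·140 + 4·26 + 37) = 0.832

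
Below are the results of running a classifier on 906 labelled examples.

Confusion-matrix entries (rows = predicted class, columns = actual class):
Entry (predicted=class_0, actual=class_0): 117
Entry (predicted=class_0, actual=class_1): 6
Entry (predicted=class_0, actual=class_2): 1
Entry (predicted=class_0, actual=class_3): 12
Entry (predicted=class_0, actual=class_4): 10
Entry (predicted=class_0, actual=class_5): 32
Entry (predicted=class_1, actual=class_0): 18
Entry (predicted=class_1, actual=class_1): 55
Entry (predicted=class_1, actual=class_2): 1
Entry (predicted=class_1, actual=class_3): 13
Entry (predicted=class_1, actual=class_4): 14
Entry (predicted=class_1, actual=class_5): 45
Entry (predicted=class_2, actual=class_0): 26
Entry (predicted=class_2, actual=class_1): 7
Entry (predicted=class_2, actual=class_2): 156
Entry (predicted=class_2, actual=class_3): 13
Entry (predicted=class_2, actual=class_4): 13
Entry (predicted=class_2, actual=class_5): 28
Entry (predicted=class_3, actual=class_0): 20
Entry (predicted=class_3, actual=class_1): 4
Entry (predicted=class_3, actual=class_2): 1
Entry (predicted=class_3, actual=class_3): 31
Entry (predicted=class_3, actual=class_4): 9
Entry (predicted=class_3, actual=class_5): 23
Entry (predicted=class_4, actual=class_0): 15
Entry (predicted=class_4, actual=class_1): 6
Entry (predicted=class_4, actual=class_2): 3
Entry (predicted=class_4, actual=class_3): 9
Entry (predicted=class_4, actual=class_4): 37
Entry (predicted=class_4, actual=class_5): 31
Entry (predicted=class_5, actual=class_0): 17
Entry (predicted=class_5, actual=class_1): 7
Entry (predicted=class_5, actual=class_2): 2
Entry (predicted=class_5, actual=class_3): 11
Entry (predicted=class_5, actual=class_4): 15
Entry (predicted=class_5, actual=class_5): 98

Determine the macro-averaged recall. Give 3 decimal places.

Per-class recall (TP/(TP+FN)):
  class_0: TP=117, FN=18+26+20+15+17=96 → 117/213 = 0.5493
  class_1: TP=55, FN=6+7+4+6+7=30 → 55/85 = 0.6471
  class_2: TP=156, FN=1+1+1+3+2=8 → 156/164 = 0.9512
  class_3: TP=31, FN=12+13+13+9+11=58 → 31/89 = 0.3483
  class_4: TP=37, FN=10+14+13+9+15=61 → 37/98 = 0.3776
  class_5: TP=98, FN=32+45+28+23+31=159 → 98/257 = 0.3813
Macro-recall = mean = (0.5493 + 0.6471 + 0.9512 + 0.3483 + 0.3776 + 0.3813) / 6 = 0.542

0.542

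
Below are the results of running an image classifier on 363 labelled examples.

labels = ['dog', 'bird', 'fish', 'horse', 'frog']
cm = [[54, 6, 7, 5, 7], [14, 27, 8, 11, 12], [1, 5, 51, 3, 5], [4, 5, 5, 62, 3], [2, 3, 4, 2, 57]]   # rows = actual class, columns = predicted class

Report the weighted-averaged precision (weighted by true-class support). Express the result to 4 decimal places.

0.6846

Per-class precision (TP/(TP+FP)):
  dog: TP=54, FP=14+1+4+2=21 → 54/75 = 0.72000
  bird: TP=27, FP=6+5+5+3=19 → 27/46 = 0.58696
  fish: TP=51, FP=7+8+5+4=24 → 51/75 = 0.68000
  horse: TP=62, FP=5+11+3+2=21 → 62/83 = 0.74699
  frog: TP=57, FP=7+12+5+3=27 → 57/84 = 0.67857
Weighted-precision = Σ (supportᵢ/N)·precisionᵢ with N=363: (79/363)·0.72000 + (72/363)·0.58696 + (65/363)·0.68000 + (79/363)·0.74699 + (68/363)·0.67857 = 0.6846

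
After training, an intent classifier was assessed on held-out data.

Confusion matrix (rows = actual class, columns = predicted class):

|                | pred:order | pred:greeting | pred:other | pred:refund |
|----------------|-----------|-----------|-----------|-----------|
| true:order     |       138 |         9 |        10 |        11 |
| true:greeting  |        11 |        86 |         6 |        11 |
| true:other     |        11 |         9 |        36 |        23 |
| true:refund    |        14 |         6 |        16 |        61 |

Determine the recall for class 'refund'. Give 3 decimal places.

0.629

One-vs-rest for 'refund': TP = diagonal; FP = other classes predicted 'refund'; FN = 'refund' predicted as other.
recall = TP/(TP+FN).
refund: TP=61, FN=14+6+16=36 → 61/97 = 0.6289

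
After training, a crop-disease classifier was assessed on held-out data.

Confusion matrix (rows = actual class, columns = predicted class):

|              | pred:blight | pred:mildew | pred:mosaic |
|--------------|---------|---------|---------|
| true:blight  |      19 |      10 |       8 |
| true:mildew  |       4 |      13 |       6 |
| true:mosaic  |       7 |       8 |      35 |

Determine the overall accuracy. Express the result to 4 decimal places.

0.6091

Accuracy = trace / total = (19+13+35=67) / 110 = 67/110 = 0.6091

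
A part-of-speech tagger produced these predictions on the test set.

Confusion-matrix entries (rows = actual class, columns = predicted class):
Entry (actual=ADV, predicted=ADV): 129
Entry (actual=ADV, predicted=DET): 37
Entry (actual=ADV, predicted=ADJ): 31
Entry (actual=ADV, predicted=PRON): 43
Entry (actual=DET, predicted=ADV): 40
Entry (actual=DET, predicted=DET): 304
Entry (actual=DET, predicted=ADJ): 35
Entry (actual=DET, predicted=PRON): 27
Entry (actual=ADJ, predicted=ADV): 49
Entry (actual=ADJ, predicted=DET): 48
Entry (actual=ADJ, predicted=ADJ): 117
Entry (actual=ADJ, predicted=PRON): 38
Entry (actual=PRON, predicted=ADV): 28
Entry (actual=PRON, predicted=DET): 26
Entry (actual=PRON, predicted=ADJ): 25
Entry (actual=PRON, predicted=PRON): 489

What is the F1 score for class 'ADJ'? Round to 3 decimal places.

0.509

Take TP from the diagonal, FP from the rest of the 'ADJ' prediction marginal, FN from the rest of the 'ADJ' actual marginal.
F1 score = 2·TP/(2·TP+FP+FN).
ADJ: TP=117, FP=31+35+25=91, FN=49+48+38=135 → 234/460 = 0.5087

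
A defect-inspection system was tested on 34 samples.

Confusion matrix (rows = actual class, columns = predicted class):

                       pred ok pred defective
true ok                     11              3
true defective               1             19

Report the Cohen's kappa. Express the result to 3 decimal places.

Observed agreement pₒ = trace/N = 30/34 = 0.8824
Expected agreement pₑ = Σ (rowᵢ·colᵢ)/N² = (14·12 + 20·22)/34² = 0.5260
κ = (pₒ − pₑ)/(1 − pₑ) = (0.8824 − 0.5260)/(1 − 0.5260) = 0.752

0.752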